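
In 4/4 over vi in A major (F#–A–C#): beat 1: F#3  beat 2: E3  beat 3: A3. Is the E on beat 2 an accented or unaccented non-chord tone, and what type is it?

The harmony at that moment is F# minor triad (F#, A, C#); E3 is not a chord tone.
It is approached by step down from F#3 and left by leap up to A3.
Step in, leap out — an escape tone.
It falls on a weak beat, so it is unaccented.

Unaccented escape tone.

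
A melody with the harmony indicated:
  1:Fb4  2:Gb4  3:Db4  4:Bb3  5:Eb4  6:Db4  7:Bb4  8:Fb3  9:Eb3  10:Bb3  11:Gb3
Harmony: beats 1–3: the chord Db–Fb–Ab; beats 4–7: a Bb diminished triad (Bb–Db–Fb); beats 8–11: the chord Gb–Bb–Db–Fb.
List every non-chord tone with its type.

Gb4 (beat 2) — escape tone; Eb4 (beat 5) — appoggiatura; Eb3 (beat 9) — escape tone.

The harmony at that moment is Db minor triad (Db, Fb, Ab); Gb4 is not a chord tone.
It is approached by step up from Fb4 and left by leap down to Db4.
Step in, leap out — an escape tone.
The harmony at that moment is Bb diminished triad (Bb, Db, Fb); Eb4 is not a chord tone.
It is approached by leap up from Bb3 and left by step down to Db4.
Leap in, step out — an appoggiatura.
The harmony at that moment is Gb dominant seventh chord (Gb, Bb, Db, Fb); Eb3 is not a chord tone.
It is approached by step down from Fb3 and left by leap up to Bb3.
Step in, leap out — an escape tone.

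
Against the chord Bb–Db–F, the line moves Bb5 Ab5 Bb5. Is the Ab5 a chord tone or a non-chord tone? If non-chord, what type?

The harmony at that moment is Bb minor triad (Bb, Db, F); Ab5 is not a chord tone.
It is approached by step down from Bb5 and left by step up to Bb5.
Step away and step back to the same note — a neighbor tone (lower neighbor).

Non-chord tone — a neighbor tone.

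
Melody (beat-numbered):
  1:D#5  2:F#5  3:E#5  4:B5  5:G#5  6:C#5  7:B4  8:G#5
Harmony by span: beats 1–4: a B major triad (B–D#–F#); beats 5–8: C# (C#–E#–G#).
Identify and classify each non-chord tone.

The harmony at that moment is B major triad (B, D#, F#); E#5 is not a chord tone.
It is approached by step down from F#5 and left by leap up to B5.
Step in, leap out — an escape tone.
The harmony at that moment is C# major triad (C#, E#, G#); B4 is not a chord tone.
It is approached by step down from C#5 and left by leap up to G#5.
Step in, leap out — an escape tone.

E#5 (beat 3) — escape tone; B4 (beat 7) — escape tone.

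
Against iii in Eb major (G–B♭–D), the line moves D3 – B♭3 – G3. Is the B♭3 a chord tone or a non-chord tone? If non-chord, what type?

Chord tone (the third of G minor triad).

G minor triad contains G, B♭, D; B♭ is the third, so it is a chord tone.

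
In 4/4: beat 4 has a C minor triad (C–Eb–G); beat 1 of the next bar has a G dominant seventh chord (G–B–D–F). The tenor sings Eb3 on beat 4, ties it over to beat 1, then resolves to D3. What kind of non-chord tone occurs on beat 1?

The harmony at that moment is G dominant seventh chord (G, B, D, F); Eb3 is not a chord tone.
It is held over (the same pitch as the preceding Eb3) and left by step down to D3.
Held over from the previous chord and resolving down by step — a suspension.

Suspension.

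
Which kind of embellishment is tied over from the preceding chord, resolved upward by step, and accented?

Retardation.

Approach: by preparation — the pitch is first a chord tone, then held (tied or repeated) while the harmony changes under it. Departure: up by step. Metric position: strong.
A prepared dissonance that resolves upward by step — a retardation. (The same figure resolving downward would be a suspension.)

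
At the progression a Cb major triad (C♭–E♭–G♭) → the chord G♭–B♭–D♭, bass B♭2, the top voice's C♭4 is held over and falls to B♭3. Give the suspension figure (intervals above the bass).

At the second chord the bass is B♭2. The suspended C♭4 lies a ninth above the bass; after resolving down by step to B♭3, the interval above the bass becomes an octave.
Suspension figures are named by those two intervals: 9–8.

9–8 suspension.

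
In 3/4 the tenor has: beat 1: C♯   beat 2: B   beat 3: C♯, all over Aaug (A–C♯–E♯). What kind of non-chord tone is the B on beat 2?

Lower neighbor tone.

The harmony at that moment is A augmented triad (A, C♯, E♯); B is not a chord tone.
It is approached by step down from C♯ and left by step up to C♯.
Step away and step back to the same note — a neighbor tone (lower neighbor).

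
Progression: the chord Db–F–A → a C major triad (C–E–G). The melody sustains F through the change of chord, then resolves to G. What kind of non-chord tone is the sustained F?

The harmony at that moment is C major triad (C, E, G); F is not a chord tone.
It is held over (the same pitch as the preceding F) and left by step up to G.
Held over from the previous chord and resolving up by step — a retardation.

F is a retardation.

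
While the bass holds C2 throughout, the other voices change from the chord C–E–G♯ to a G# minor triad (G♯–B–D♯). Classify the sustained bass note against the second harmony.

Pedal tone (pedal point).

The harmony at that moment is G♯ minor triad (G♯, B, D♯); C2 is not a chord tone.
It is held over (the same pitch as the preceding C2) and then sustained as the same pitch into the next harmony.
Sustained through a change of harmony — a pedal tone.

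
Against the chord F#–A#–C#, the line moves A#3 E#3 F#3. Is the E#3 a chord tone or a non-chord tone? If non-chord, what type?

The harmony at that moment is F# major triad (F#, A#, C#); E#3 is not a chord tone.
It is approached by leap down from A#3 and left by step up to F#3.
Leap in, step out — an appoggiatura.

Non-chord tone — an appoggiatura.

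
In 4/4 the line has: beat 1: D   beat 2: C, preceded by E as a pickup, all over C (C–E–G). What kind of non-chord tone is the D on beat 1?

The harmony at that moment is C major triad (C, E, G); D is not a chord tone.
It is approached by step down from E and left by step down to C.
Step in, step out in the same direction — a passing tone.

Passing tone.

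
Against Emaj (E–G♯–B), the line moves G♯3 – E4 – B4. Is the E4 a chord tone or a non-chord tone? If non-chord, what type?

Chord tone (the root of E major triad).

E major triad contains E, G♯, B; E is the root, so it is a chord tone.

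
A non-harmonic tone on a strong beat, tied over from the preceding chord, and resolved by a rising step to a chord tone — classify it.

Retardation.

Approach: by preparation — the pitch is first a chord tone, then held (tied or repeated) while the harmony changes under it. Departure: up by step. Metric position: strong.
A prepared dissonance that resolves upward by step — a retardation. (The same figure resolving downward would be a suspension.)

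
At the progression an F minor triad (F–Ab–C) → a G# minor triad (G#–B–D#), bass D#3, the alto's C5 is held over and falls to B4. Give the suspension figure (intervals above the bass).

7–6 suspension.

At the second chord the bass is D#3. The suspended C5 lies a seventh above the bass; after resolving down by step to B4, the interval above the bass becomes a sixth.
Suspension figures are named by those two intervals: 7–6.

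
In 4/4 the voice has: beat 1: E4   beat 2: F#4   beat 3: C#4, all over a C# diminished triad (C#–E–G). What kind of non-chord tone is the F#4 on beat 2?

Escape tone.

The harmony at that moment is C# diminished triad (C#, E, G); F#4 is not a chord tone.
It is approached by step up from E4 and left by leap down to C#4.
Step in, leap out, on a weak beat — an escape tone.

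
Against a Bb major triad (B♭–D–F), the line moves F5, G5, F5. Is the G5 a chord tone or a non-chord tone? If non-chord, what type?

The harmony at that moment is B♭ major triad (B♭, D, F); G5 is not a chord tone.
It is approached by step up from F5 and left by step down to F5.
Step away and step back to the same note — a neighbor tone (upper neighbor).

Non-chord tone — a neighbor tone.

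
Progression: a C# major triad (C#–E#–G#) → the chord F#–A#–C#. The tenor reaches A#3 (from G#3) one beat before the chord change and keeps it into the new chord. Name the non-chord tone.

The harmony at that moment is C# major triad (C#, E#, G#); A#3 is not a chord tone.
It is approached by step up from G#3 and then sustained as the same pitch into the next harmony.
Arriving early and becoming a chord tone when the harmony changes — an anticipation.

A#3 is an anticipation.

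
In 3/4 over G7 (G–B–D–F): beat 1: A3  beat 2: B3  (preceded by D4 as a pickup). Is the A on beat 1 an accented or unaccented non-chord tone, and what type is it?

Accented appoggiatura.

The harmony at that moment is G dominant seventh chord (G, B, D, F); A3 is not a chord tone.
It is approached by leap down from D4 and left by step up to B3.
Leap in, step out — an appoggiatura.
It falls on the downbeat, so it is accented.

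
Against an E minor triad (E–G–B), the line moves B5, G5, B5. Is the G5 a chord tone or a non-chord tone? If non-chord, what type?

Chord tone (the third of E minor triad).

E minor triad contains E, G, B; G is the third, so it is a chord tone.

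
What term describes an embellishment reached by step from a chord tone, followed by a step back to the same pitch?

Neighbor tone.

Approach: by step. Departure: by step in the opposite direction, back to the starting pitch.
Stepwise on both sides but reversing to return to the same chord tone — a neighbor tone. (Had it continued onward in the same direction it would be a passing tone instead.)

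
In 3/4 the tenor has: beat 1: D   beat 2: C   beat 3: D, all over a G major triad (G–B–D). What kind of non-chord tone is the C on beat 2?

Lower neighbor tone.

The harmony at that moment is G major triad (G, B, D); C is not a chord tone.
It is approached by step down from D and left by step up to D.
Step away and step back to the same note — a neighbor tone (lower neighbor).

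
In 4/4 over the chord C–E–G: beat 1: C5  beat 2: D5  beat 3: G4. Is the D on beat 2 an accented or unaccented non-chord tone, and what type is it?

The harmony at that moment is C major triad (C, E, G); D5 is not a chord tone.
It is approached by step up from C5 and left by leap down to G4.
Step in, leap out — an escape tone.
It falls on a weak beat, so it is unaccented.

Unaccented escape tone.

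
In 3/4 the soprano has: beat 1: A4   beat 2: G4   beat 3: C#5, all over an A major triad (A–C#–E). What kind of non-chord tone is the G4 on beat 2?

The harmony at that moment is A major triad (A, C#, E); G4 is not a chord tone.
It is approached by step down from A4 and left by leap up to C#5.
Step in, leap out, on a weak beat — an escape tone.

Escape tone.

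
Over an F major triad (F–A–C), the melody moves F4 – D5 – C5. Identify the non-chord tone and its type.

The harmony at that moment is F major triad (F, A, C); D5 is not a chord tone.
It is approached by leap up from F4 and left by step down to C5.
Leap in, step out — an appoggiatura.

D5 is an appoggiatura.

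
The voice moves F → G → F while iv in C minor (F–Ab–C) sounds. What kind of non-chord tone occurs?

G is a neighbor tone.

The harmony at that moment is F minor triad (F, Ab, C); G is not a chord tone.
It is approached by step up from F and left by step down to F.
Step away and step back to the same note — a neighbor tone (upper neighbor).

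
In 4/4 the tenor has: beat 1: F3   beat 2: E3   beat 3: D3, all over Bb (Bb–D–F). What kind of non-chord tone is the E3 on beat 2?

The harmony at that moment is Bb major triad (Bb, D, F); E3 is not a chord tone.
It is approached by step down from F3 and left by step down to D3.
Step in, step out in the same direction — a passing tone.

Passing tone.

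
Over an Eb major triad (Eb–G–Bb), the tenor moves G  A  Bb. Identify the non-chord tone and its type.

The harmony at that moment is Eb major triad (Eb, G, Bb); A is not a chord tone.
It is approached by step up from G and left by step up to Bb.
Step in, step out in the same direction — a passing tone.

A is a passing tone.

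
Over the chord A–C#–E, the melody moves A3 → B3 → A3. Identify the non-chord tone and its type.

The harmony at that moment is A major triad (A, C#, E); B3 is not a chord tone.
It is approached by step up from A3 and left by step down to A3.
Step away and step back to the same note — a neighbor tone (upper neighbor).

B3 is a neighbor tone.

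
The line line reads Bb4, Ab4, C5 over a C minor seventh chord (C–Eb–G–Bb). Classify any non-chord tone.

Ab4 is an escape tone.

The harmony at that moment is C minor seventh chord (C, Eb, G, Bb); Ab4 is not a chord tone.
It is approached by step down from Bb4 and left by leap up to C5.
Step in, leap out — an escape tone.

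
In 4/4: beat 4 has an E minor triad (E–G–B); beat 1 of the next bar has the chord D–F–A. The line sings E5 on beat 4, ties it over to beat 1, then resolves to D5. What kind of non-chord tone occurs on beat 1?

The harmony at that moment is D minor triad (D, F, A); E5 is not a chord tone.
It is held over (the same pitch as the preceding E5) and left by step down to D5.
Held over from the previous chord and resolving down by step — a suspension.

Suspension.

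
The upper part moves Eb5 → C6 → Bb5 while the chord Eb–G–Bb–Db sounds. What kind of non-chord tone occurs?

C6 is an appoggiatura.

The harmony at that moment is Eb dominant seventh chord (Eb, G, Bb, Db); C6 is not a chord tone.
It is approached by leap up from Eb5 and left by step down to Bb5.
Leap in, step out — an appoggiatura.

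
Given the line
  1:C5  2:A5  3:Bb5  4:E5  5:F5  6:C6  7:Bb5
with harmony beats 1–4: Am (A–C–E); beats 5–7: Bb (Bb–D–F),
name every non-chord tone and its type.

Bb5 (beat 3) — escape tone; C6 (beat 6) — appoggiatura.

The harmony at that moment is A minor triad (A, C, E); Bb5 is not a chord tone.
It is approached by step up from A5 and left by leap down to E5.
Step in, leap out — an escape tone.
The harmony at that moment is Bb major triad (Bb, D, F); C6 is not a chord tone.
It is approached by leap up from F5 and left by step down to Bb5.
Leap in, step out — an appoggiatura.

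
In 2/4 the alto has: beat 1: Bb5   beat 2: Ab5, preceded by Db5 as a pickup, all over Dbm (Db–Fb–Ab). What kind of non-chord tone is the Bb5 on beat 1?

The harmony at that moment is Db minor triad (Db, Fb, Ab); Bb5 is not a chord tone.
It is approached by leap up from Db5 and left by step down to Ab5.
Leap in, step out, metrically accented — an appoggiatura.

Appoggiatura.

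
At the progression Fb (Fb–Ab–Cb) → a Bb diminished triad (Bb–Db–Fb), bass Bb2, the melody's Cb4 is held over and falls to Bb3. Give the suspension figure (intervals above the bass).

At the second chord the bass is Bb2. The suspended Cb4 lies a ninth above the bass; after resolving down by step to Bb3, the interval above the bass becomes an octave.
Suspension figures are named by those two intervals: 9–8.

9–8 suspension.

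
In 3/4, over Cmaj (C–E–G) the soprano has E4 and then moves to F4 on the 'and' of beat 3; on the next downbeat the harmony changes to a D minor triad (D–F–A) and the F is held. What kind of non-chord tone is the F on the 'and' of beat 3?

The harmony at that moment is C major triad (C, E, G); F4 is not a chord tone.
It is approached by step up from E4 and then sustained as the same pitch into the next harmony.
Arriving early and becoming a chord tone when the harmony changes — an anticipation.

Anticipation.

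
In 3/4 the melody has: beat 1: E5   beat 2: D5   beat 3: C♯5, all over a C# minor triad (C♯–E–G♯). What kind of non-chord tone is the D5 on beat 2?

The harmony at that moment is C♯ minor triad (C♯, E, G♯); D5 is not a chord tone.
It is approached by step down from E5 and left by step down to C♯5.
Step in, step out in the same direction — a passing tone.

Passing tone.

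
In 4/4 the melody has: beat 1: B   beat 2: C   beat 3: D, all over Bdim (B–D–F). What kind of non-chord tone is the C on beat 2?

Passing tone.

The harmony at that moment is B diminished triad (B, D, F); C is not a chord tone.
It is approached by step up from B and left by step up to D.
Step in, step out in the same direction — a passing tone.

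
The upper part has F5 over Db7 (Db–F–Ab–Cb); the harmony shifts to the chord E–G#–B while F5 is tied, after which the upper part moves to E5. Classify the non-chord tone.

The harmony at that moment is E major triad (E, G#, B); F5 is not a chord tone.
It is held over (the same pitch as the preceding F5) and left by step down to E5.
Held over from the previous chord and resolving down by step — a suspension.

F5 is a suspension.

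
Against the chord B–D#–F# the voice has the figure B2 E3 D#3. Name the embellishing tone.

The harmony at that moment is B major triad (B, D#, F#); E3 is not a chord tone.
It is approached by leap up from B2 and left by step down to D#3.
Leap in, step out — an appoggiatura.

E3 is an appoggiatura.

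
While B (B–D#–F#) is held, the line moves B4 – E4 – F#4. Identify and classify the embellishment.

The harmony at that moment is B major triad (B, D#, F#); E4 is not a chord tone.
It is approached by leap down from B4 and left by step up to F#4.
Leap in, step out — an appoggiatura.

E4 is an appoggiatura.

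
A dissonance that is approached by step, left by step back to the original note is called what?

Neighbor tone.

Approach: by step. Departure: by step in the opposite direction, back to the starting pitch.
Stepwise on both sides but reversing to return to the same chord tone — a neighbor tone. (Had it continued onward in the same direction it would be a passing tone instead.)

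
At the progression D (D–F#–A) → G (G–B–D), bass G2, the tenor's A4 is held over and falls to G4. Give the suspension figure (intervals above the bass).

9–8 suspension.

At the second chord the bass is G2. The suspended A4 lies a ninth above the bass; after resolving down by step to G4, the interval above the bass becomes an octave.
Suspension figures are named by those two intervals: 9–8.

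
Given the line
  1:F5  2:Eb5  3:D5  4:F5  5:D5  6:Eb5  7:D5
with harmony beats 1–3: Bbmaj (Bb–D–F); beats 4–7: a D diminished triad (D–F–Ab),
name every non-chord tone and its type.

Eb5 (beat 2) — passing tone; Eb5 (beat 6) — neighbor tone.

The harmony at that moment is Bb major triad (Bb, D, F); Eb5 is not a chord tone.
It is approached by step down from F5 and left by step down to D5.
Step in, step out in the same direction — a passing tone.
The harmony at that moment is D diminished triad (D, F, Ab); Eb5 is not a chord tone.
It is approached by step up from D5 and left by step down to D5.
Step away and step back to the same note — a neighbor tone (upper neighbor).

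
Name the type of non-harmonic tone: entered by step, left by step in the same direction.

Passing tone.

Approach: by step. Departure: by step, continuing in the same direction.
Stepwise on both sides with no change of direction means the note fills in the space between two different chord tones — a passing tone. (Had it turned back to its starting note it would be a neighbor tone instead.)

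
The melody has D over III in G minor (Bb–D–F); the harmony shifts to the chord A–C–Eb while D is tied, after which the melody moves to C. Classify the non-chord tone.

The harmony at that moment is A diminished triad (A, C, Eb); D is not a chord tone.
It is held over (the same pitch as the preceding D) and left by step down to C.
Held over from the previous chord and resolving down by step — a suspension.

D is a suspension.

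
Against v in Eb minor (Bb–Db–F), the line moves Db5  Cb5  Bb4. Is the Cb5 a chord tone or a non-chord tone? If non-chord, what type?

Non-chord tone — a passing tone.

The harmony at that moment is Bb minor triad (Bb, Db, F); Cb5 is not a chord tone.
It is approached by step down from Db5 and left by step down to Bb4.
Step in, step out in the same direction — a passing tone.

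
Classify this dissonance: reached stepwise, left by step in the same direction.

Passing tone.

Approach: by step. Departure: by step, continuing in the same direction.
Stepwise on both sides with no change of direction means the note fills in the space between two different chord tones — a passing tone. (Had it turned back to its starting note it would be a neighbor tone instead.)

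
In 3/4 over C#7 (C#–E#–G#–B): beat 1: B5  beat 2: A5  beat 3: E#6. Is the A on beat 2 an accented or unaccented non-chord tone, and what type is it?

The harmony at that moment is C# dominant seventh chord (C#, E#, G#, B); A5 is not a chord tone.
It is approached by step down from B5 and left by leap up to E#6.
Step in, leap out — an escape tone.
It falls on a weak beat, so it is unaccented.

Unaccented escape tone.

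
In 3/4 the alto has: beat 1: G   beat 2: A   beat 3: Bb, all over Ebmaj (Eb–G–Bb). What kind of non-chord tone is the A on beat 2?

The harmony at that moment is Eb major triad (Eb, G, Bb); A is not a chord tone.
It is approached by step up from G and left by step up to Bb.
Step in, step out in the same direction — a passing tone.

Passing tone.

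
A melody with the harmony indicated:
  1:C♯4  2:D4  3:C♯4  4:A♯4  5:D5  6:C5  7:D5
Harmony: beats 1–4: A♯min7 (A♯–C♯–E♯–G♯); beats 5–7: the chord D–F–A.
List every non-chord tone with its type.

The harmony at that moment is A♯ minor seventh chord (A♯, C♯, E♯, G♯); D4 is not a chord tone.
It is approached by step up from C♯4 and left by step down to C♯4.
Step away and step back to the same note — a neighbor tone (upper neighbor).
The harmony at that moment is D minor triad (D, F, A); C5 is not a chord tone.
It is approached by step down from D5 and left by step up to D5.
Step away and step back to the same note — a neighbor tone (lower neighbor).

D4 (beat 2) — neighbor tone; C5 (beat 6) — neighbor tone.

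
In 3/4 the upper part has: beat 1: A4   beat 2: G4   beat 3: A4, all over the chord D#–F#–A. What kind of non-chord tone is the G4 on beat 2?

The harmony at that moment is D# diminished triad (D#, F#, A); G4 is not a chord tone.
It is approached by step down from A4 and left by step up to A4.
Step away and step back to the same note — a neighbor tone (lower neighbor).

Lower neighbor tone.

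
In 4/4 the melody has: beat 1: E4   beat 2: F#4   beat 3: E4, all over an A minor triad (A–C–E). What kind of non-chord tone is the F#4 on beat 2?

The harmony at that moment is A minor triad (A, C, E); F#4 is not a chord tone.
It is approached by step up from E4 and left by step down to E4.
Step away and step back to the same note — a neighbor tone (upper neighbor).

Upper neighbor tone.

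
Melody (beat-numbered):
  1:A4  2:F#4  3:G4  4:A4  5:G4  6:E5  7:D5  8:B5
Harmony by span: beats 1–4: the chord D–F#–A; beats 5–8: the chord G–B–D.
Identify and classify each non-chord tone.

G4 (beat 3) — passing tone; E5 (beat 6) — appoggiatura.

The harmony at that moment is D major triad (D, F#, A); G4 is not a chord tone.
It is approached by step up from F#4 and left by step up to A4.
Step in, step out in the same direction — a passing tone.
The harmony at that moment is G major triad (G, B, D); E5 is not a chord tone.
It is approached by leap up from G4 and left by step down to D5.
Leap in, step out — an appoggiatura.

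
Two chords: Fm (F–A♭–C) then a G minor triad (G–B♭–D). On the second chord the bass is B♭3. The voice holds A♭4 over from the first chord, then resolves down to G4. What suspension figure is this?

7–6 suspension.

At the second chord the bass is B♭3. The suspended A♭4 lies a seventh above the bass; after resolving down by step to G4, the interval above the bass becomes a sixth.
Suspension figures are named by those two intervals: 7–6.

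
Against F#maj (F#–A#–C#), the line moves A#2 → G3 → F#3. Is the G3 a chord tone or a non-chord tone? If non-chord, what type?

The harmony at that moment is F# major triad (F#, A#, C#); G3 is not a chord tone.
It is approached by leap up from A#2 and left by step down to F#3.
Leap in, step out — an appoggiatura.

Non-chord tone — an appoggiatura.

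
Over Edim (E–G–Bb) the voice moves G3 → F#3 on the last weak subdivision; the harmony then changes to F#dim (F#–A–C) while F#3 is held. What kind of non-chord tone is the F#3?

F#3 is an anticipation.

The harmony at that moment is E diminished triad (E, G, Bb); F#3 is not a chord tone.
It is approached by step down from G3 and then sustained as the same pitch into the next harmony.
Arriving early and becoming a chord tone when the harmony changes — an anticipation.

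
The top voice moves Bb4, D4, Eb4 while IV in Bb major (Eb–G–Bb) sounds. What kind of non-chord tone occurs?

D4 is an appoggiatura.

The harmony at that moment is Eb major triad (Eb, G, Bb); D4 is not a chord tone.
It is approached by leap down from Bb4 and left by step up to Eb4.
Leap in, step out — an appoggiatura.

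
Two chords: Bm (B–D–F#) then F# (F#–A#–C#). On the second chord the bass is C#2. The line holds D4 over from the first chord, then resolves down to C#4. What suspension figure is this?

9–8 suspension.

At the second chord the bass is C#2. The suspended D4 lies a ninth above the bass; after resolving down by step to C#4, the interval above the bass becomes an octave.
Suspension figures are named by those two intervals: 9–8.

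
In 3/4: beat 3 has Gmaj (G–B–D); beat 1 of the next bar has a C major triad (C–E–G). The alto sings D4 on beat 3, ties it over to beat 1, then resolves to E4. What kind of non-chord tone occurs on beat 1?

The harmony at that moment is C major triad (C, E, G); D4 is not a chord tone.
It is held over (the same pitch as the preceding D4) and left by step up to E4.
Held over from the previous chord and resolving up by step — a retardation.

Retardation.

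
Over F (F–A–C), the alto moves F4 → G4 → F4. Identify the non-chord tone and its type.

The harmony at that moment is F major triad (F, A, C); G4 is not a chord tone.
It is approached by step up from F4 and left by step down to F4.
Step away and step back to the same note — a neighbor tone (upper neighbor).

G4 is a neighbor tone.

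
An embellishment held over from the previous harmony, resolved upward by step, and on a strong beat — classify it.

Approach: by preparation — the pitch is first a chord tone, then held (tied or repeated) while the harmony changes under it. Departure: up by step. Metric position: strong.
A prepared dissonance that resolves upward by step — a retardation. (The same figure resolving downward would be a suspension.)

Retardation.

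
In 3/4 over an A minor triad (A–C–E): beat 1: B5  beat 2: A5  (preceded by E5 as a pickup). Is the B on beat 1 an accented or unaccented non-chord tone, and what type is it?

The harmony at that moment is A minor triad (A, C, E); B5 is not a chord tone.
It is approached by leap up from E5 and left by step down to A5.
Leap in, step out — an appoggiatura.
It falls on the downbeat, so it is accented.

Accented appoggiatura.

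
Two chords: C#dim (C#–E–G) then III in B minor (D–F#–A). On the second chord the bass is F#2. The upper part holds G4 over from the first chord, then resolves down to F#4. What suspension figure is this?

At the second chord the bass is F#2. The suspended G4 lies a ninth above the bass; after resolving down by step to F#4, the interval above the bass becomes an octave.
Suspension figures are named by those two intervals: 9–8.

9–8 suspension.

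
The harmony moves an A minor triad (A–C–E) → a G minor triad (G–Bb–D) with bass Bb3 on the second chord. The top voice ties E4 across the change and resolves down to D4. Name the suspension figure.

At the second chord the bass is Bb3. The suspended E4 lies a fourth above the bass; after resolving down by step to D4, the interval above the bass becomes a third.
Suspension figures are named by those two intervals: 4–3.

4–3 suspension.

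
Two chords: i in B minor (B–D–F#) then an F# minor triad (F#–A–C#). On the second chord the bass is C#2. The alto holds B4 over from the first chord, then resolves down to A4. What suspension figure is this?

At the second chord the bass is C#2. The suspended B4 lies a seventh above the bass; after resolving down by step to A4, the interval above the bass becomes a sixth.
Suspension figures are named by those two intervals: 7–6.

7–6 suspension.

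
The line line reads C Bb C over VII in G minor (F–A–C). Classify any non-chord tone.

Bb is a neighbor tone.

The harmony at that moment is F major triad (F, A, C); Bb is not a chord tone.
It is approached by step down from C and left by step up to C.
Step away and step back to the same note — a neighbor tone (lower neighbor).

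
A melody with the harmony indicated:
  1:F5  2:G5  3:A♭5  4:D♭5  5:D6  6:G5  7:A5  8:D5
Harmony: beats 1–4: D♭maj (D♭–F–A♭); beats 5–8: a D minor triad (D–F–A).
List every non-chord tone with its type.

The harmony at that moment is D♭ major triad (D♭, F, A♭); G5 is not a chord tone.
It is approached by step up from F5 and left by step up to A♭5.
Step in, step out in the same direction — a passing tone.
The harmony at that moment is D minor triad (D, F, A); G5 is not a chord tone.
It is approached by leap down from D6 and left by step up to A5.
Leap in, step out — an appoggiatura.

G5 (beat 2) — passing tone; G5 (beat 6) — appoggiatura.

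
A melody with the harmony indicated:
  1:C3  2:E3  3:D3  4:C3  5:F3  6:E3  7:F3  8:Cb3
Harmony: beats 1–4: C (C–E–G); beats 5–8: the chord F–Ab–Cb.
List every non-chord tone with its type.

D3 (beat 3) — passing tone; E3 (beat 6) — neighbor tone.

The harmony at that moment is C major triad (C, E, G); D3 is not a chord tone.
It is approached by step down from E3 and left by step down to C3.
Step in, step out in the same direction — a passing tone.
The harmony at that moment is F diminished triad (F, Ab, Cb); E3 is not a chord tone.
It is approached by step down from F3 and left by step up to F3.
Step away and step back to the same note — a neighbor tone (lower neighbor).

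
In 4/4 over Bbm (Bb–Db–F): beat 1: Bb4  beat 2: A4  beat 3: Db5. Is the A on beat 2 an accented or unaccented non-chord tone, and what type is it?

Unaccented escape tone.

The harmony at that moment is Bb minor triad (Bb, Db, F); A4 is not a chord tone.
It is approached by step down from Bb4 and left by leap up to Db5.
Step in, leap out — an escape tone.
It falls on a weak beat, so it is unaccented.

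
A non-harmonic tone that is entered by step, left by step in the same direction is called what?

Passing tone.

Approach: by step. Departure: by step, continuing in the same direction.
Stepwise on both sides with no change of direction means the note fills in the space between two different chord tones — a passing tone. (Had it turned back to its starting note it would be a neighbor tone instead.)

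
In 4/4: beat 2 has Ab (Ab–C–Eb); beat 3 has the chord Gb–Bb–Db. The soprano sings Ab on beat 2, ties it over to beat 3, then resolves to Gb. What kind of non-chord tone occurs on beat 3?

The harmony at that moment is Gb major triad (Gb, Bb, Db); Ab is not a chord tone.
It is held over (the same pitch as the preceding Ab) and left by step down to Gb.
Held over from the previous chord and resolving down by step — a suspension.

Suspension.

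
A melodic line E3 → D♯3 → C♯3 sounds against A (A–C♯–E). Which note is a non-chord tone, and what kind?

D♯3 is a passing tone.

The harmony at that moment is A major triad (A, C♯, E); D♯3 is not a chord tone.
It is approached by step down from E3 and left by step down to C♯3.
Step in, step out in the same direction — a passing tone.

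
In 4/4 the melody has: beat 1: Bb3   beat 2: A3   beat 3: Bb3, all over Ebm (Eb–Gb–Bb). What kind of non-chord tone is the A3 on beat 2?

Lower neighbor tone.

The harmony at that moment is Eb minor triad (Eb, Gb, Bb); A3 is not a chord tone.
It is approached by step down from Bb3 and left by step up to Bb3.
Step away and step back to the same note — a neighbor tone (lower neighbor).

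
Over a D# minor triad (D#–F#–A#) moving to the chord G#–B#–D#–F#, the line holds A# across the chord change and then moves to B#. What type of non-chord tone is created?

The harmony at that moment is G# dominant seventh chord (G#, B#, D#, F#); A# is not a chord tone.
It is held over (the same pitch as the preceding A#) and left by step up to B#.
Held over from the previous chord and resolving up by step — a retardation.

A# is a retardation.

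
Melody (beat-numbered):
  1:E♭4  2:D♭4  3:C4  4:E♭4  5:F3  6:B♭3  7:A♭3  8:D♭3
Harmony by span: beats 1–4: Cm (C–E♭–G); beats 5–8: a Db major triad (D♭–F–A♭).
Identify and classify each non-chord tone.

D♭4 (beat 2) — passing tone; B♭3 (beat 6) — appoggiatura.

The harmony at that moment is C minor triad (C, E♭, G); D♭4 is not a chord tone.
It is approached by step down from E♭4 and left by step down to C4.
Step in, step out in the same direction — a passing tone.
The harmony at that moment is D♭ major triad (D♭, F, A♭); B♭3 is not a chord tone.
It is approached by leap up from F3 and left by step down to A♭3.
Leap in, step out — an appoggiatura.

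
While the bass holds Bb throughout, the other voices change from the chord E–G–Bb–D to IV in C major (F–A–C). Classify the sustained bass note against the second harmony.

The harmony at that moment is F major triad (F, A, C); Bb is not a chord tone.
It is held over (the same pitch as the preceding Bb) and then sustained as the same pitch into the next harmony.
Sustained through a change of harmony — a pedal tone.

Pedal tone (pedal point).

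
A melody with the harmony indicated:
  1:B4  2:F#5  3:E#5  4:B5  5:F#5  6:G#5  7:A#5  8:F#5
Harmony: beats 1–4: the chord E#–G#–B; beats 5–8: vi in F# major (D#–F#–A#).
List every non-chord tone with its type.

The harmony at that moment is E# diminished triad (E#, G#, B); F#5 is not a chord tone.
It is approached by leap up from B4 and left by step down to E#5.
Leap in, step out — an appoggiatura.
The harmony at that moment is D# minor triad (D#, F#, A#); G#5 is not a chord tone.
It is approached by step up from F#5 and left by step up to A#5.
Step in, step out in the same direction — a passing tone.

F#5 (beat 2) — appoggiatura; G#5 (beat 6) — passing tone.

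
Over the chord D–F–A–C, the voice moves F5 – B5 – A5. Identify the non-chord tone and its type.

The harmony at that moment is D minor seventh chord (D, F, A, C); B5 is not a chord tone.
It is approached by leap up from F5 and left by step down to A5.
Leap in, step out — an appoggiatura.

B5 is an appoggiatura.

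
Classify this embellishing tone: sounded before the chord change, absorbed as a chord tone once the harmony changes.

Anticipation.

Approach: ahead of the chord change (typically by step), so it is dissonant against the current harmony. Departure: none — the same pitch is restated or held and is a chord tone of the new harmony.
Dissonant first, consonant once the harmony catches up: the note simply arrives early — an anticipation. (The reverse timing, consonant first and dissonant after the change, would be a suspension or retardation.)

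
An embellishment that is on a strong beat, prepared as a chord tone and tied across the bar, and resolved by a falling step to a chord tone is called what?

Suspension.

Approach: by preparation — the pitch is first a chord tone, then held (tied or repeated) while the harmony changes under it. Departure: down by step. Metric position: strong.
A prepared dissonance that resolves downward by step — a suspension. (The same figure resolving upward would be a retardation.)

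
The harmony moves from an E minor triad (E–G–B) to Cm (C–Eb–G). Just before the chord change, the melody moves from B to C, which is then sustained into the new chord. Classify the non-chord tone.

The harmony at that moment is E minor triad (E, G, B); C is not a chord tone.
It is approached by step up from B and then sustained as the same pitch into the next harmony.
Arriving early and becoming a chord tone when the harmony changes — an anticipation.

C is an anticipation.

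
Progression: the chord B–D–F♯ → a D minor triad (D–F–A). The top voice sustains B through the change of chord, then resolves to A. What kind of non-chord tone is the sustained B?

The harmony at that moment is D minor triad (D, F, A); B is not a chord tone.
It is held over (the same pitch as the preceding B) and left by step down to A.
Held over from the previous chord and resolving down by step — a suspension.

B is a suspension.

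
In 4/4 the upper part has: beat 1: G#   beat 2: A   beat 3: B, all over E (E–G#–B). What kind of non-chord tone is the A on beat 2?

The harmony at that moment is E major triad (E, G#, B); A is not a chord tone.
It is approached by step up from G# and left by step up to B.
Step in, step out in the same direction — a passing tone.

Passing tone.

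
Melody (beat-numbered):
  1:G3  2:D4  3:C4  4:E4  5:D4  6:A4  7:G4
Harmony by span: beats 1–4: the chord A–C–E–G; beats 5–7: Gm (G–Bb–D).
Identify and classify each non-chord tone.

D4 (beat 2) — appoggiatura; A4 (beat 6) — appoggiatura.

The harmony at that moment is A minor seventh chord (A, C, E, G); D4 is not a chord tone.
It is approached by leap up from G3 and left by step down to C4.
Leap in, step out — an appoggiatura.
The harmony at that moment is G minor triad (G, Bb, D); A4 is not a chord tone.
It is approached by leap up from D4 and left by step down to G4.
Leap in, step out — an appoggiatura.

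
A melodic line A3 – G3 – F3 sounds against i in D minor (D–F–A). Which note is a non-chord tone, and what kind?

The harmony at that moment is D minor triad (D, F, A); G3 is not a chord tone.
It is approached by step down from A3 and left by step down to F3.
Step in, step out in the same direction — a passing tone.

G3 is a passing tone.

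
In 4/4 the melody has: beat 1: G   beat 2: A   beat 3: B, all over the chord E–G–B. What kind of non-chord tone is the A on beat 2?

Passing tone.

The harmony at that moment is E minor triad (E, G, B); A is not a chord tone.
It is approached by step up from G and left by step up to B.
Step in, step out in the same direction — a passing tone.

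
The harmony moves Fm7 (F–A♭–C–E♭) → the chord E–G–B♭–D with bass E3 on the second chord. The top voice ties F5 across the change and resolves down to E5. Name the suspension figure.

9–8 suspension.

At the second chord the bass is E3. The suspended F5 lies a ninth above the bass; after resolving down by step to E5, the interval above the bass becomes an octave.
Suspension figures are named by those two intervals: 9–8.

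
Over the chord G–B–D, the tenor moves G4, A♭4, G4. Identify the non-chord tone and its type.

The harmony at that moment is G major triad (G, B, D); A♭4 is not a chord tone.
It is approached by step up from G4 and left by step down to G4.
Step away and step back to the same note — a neighbor tone (upper neighbor).

A♭4 is a neighbor tone.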